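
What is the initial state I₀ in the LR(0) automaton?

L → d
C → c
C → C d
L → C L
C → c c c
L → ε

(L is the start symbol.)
{ [C → . C d], [C → . c c c], [C → . c], [L → . C L], [L → . d], [L → .], [L' → . L] }

First, augment the grammar with L' → L
I₀ = CLOSURE({ [L' → . L] }):
  [L' → . L] has the dot before L: add [L → . d], [L → . C L], [L → .]
  [L → . C L] has the dot before C: add [C → . c], [C → . C d], [C → . c c c]
No further items can be added.

I₀ = { [C → . C d], [C → . c c c], [C → . c], [L → . C L], [L → . d], [L → .], [L' → . L] }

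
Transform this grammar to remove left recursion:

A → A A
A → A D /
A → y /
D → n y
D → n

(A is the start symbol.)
A → y / A'
A' → A A'
A' → D / A'
A' → ε
D → n y
D → n

A is directly left-recursive. The standard transformation for
  A → A α₁ | ... | A α_m | β₁ | ... | β_n
is
  A  → β₁ A' | ... | β_n A'
  A' → α₁ A' | ... | α_m A' | ε

A → y / becomes A → y / A'
A → A A becomes A' → A A'
A → A D / becomes A' → D / A'
Add A' → ε

Productions for other non-terminals are unchanged:
  D → n y
  D → n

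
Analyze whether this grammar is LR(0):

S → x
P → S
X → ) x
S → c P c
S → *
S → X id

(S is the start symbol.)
A grammar is LR(0) if no state in the canonical LR(0) collection has:
  - both a shift item (dot before a terminal) and a complete item (shift-reduce conflict), or
  - two or more complete items (reduce-reduce conflict; the accept item [S' → S .] counts as a complete item here).

Augment with S' → S and build the canonical LR(0) collection (I0 = CLOSURE({[S' → . S]}), then GOTO on every symbol after a dot until no new states appear). It has 12 states:
  I0: { [S → . *], [S → . X id], [S → . c P c], [S → . x], [S' → . S], [X → . ) x] }  — shift
  I1: { [X → ) . x] }  — shift
  I2: { [S → * .] }  — reduce
  I3: { [S' → S .] }  — accept
  I4: { [S → X . id] }  — shift
  I5: { [P → . S], [S → . *], [S → . X id], [S → . c P c], [S → . x], [S → c . P c], [X → . ) x] }  — shift
  I6: { [S → x .] }  — reduce
  I7: { [S → c P . c] }  — shift
  I8: { [P → S .] }  — reduce
  I9: { [S → c P c .] }  — reduce
  I10: { [S → X id .] }  — reduce
  I11: { [X → ) x .] }  — reduce

Every state is either a pure shift/goto state or contains exactly one complete item and nothing to shift — no conflicts. The grammar is LR(0).

Answer: Yes, the grammar is LR(0)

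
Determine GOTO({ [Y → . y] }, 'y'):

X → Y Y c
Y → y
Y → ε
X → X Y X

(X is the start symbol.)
{ [Y → y .] }

GOTO(I, 'y') = CLOSURE({ [A → αX.β] : [A → α.Xβ] ∈ I, X = 'y' })

Items with dot before 'y', with the dot advanced:
  [Y → . y] → [Y → y .]
Closure adds nothing (no advanced item has the dot before a non-terminal).

GOTO = { [Y → y .] }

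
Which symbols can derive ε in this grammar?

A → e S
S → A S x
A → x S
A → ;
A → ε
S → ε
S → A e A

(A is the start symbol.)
{ 'A', 'S' }

A non-terminal is nullable if it can derive ε (the empty string): either it has an ε-production, or it has a production whose right-hand side consists entirely of nullable non-terminals.

ε-productions: A → ε, S → ε
So A, S are immediately nullable.
Every non-terminal is now nullable.
Nullable = { 'A', 'S' }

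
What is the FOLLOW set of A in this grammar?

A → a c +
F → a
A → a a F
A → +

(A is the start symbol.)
To compute FOLLOW(A), find every occurrence of A on a right-hand side N → α A β: add FIRST(β) \ {ε}, and if β is empty or nullable also add FOLLOW(N). Iterate to a fixed point.

A is the start symbol, so $ ∈ FOLLOW(A).
A does not occur on any right-hand side.

Taking the union: FOLLOW(A) = { $ }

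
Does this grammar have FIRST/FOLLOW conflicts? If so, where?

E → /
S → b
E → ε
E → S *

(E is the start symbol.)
A FIRST/FOLLOW conflict occurs when a non-terminal N has a nullable alternative N → β (β ⇒* ε) and another alternative N → α with FIRST(α) ∩ FOLLOW(N) ≠ ∅: on such a lookahead the parser cannot decide between expanding α and letting N vanish via β.

Nullable non-terminals: E.
FIRST sets used below: FIRST(S) = { 'b' }

E: nullable alternative(s) E → ε; FOLLOW(E) = { $ }
  E → /: FIRST \ {ε} = { '/' } — disjoint from FOLLOW(E)
  E → ε: FIRST \ {ε} = { } — this is the only nullable alternative, skip
  E → S *: FIRST \ {ε} = { 'b' } — disjoint from FOLLOW(E)

S has no nullable alternative, so no FIRST/FOLLOW check is needed there.

No FIRST/FOLLOW conflicts found.

Answer: No FIRST/FOLLOW conflicts.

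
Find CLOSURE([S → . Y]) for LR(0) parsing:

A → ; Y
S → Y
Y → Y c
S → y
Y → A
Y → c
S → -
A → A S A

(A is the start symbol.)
To compute CLOSURE, for each item [A → α.Bβ] where B is a non-terminal, add [B → .γ] for all productions B → γ; repeat for the newly added items until nothing changes.

Start with: [S → . Y]
  [S → . Y] has the dot before Y: add [Y → . Y c], [Y → . A], [Y → . c]
  [Y → . A] has the dot before A: add [A → . ; Y], [A → . A S A]
No further items can be added.

CLOSURE = { [A → . ; Y], [A → . A S A], [S → . Y], [Y → . A], [Y → . Y c], [Y → . c] }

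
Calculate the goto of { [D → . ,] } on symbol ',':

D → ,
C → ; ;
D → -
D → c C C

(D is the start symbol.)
GOTO(I, ',') = CLOSURE({ [A → αX.β] : [A → α.Xβ] ∈ I, X = ',' })

Items with dot before ',', with the dot advanced:
  [D → . ,] → [D → , .]
Closure adds nothing (no advanced item has the dot before a non-terminal).

GOTO = { [D → , .] }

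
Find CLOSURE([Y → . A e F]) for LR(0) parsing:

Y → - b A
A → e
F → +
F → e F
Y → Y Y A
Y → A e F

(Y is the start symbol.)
{ [A → . e], [Y → . A e F] }

To compute CLOSURE, for each item [A → α.Bβ] where B is a non-terminal, add [B → .γ] for all productions B → γ; repeat for the newly added items until nothing changes.

Start with: [Y → . A e F]
  [Y → . A e F] has the dot before A: add [A → . e]
No further items can be added.

CLOSURE = { [A → . e], [Y → . A e F] }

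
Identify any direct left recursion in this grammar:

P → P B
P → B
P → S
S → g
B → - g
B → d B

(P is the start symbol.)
P → P B: LEFT RECURSIVE (starts with P)
P → B: starts with B
P → S: starts with S
S → g: starts with g
B → - g: starts with '-'
B → d B: starts with d

The grammar has direct left recursion on: P.

Answer: Yes, P is left-recursive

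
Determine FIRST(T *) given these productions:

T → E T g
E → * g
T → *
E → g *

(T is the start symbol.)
{ '*', 'g' }

FIRST sets of the non-terminals involved (from the grammar, by fixed-point iteration):
  FIRST(T) = { '*', 'g' }

To compute FIRST(T *), process the symbols left to right:
Symbol T is a non-terminal. Add FIRST(T) \ {ε} = { '*', 'g' }
T is not nullable (ε ∉ FIRST(T)), so stop here.
FIRST(T *) = { '*', 'g' }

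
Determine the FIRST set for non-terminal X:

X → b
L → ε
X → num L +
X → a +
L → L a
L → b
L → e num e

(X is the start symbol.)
{ 'a', 'b', 'num' }

To compute FIRST(X), examine every production with X on the left-hand side, reading each right-hand side left to right until a non-nullable symbol is reached.

From X → b:
  - b is a terminal: add 'b' and stop
From X → num L +:
  - num is a terminal: add 'num' and stop
From X → a +:
  - a is a terminal: add 'a' and stop

Collecting: FIRST(X) = { 'a', 'b', 'num' }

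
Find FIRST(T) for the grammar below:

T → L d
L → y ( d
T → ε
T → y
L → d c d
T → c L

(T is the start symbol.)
FIRST sets of the other non-terminals involved (by the same procedure, iterated to a fixed point):
  FIRST(L) = { 'd', 'y' }

From T → L d:
  - L is a non-terminal: add FIRST(L) \ {ε} = { 'd', 'y' }
    L is not nullable, so stop
From T → ε:
  - ε-production, so ε ∈ FIRST(T)
From T → y:
  - y is a terminal: add 'y' and stop
From T → c L:
  - c is a terminal: add 'c' and stop

Collecting: FIRST(T) = { 'c', 'd', 'y', ε }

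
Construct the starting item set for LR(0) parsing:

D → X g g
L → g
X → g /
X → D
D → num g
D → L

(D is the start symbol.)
{ [D → . L], [D → . X g g], [D → . num g], [D' → . D], [L → . g], [X → . D], [X → . g /] }

First, augment the grammar with D' → D
I₀ = CLOSURE({ [D' → . D] }):
  [D' → . D] has the dot before D: add [D → . X g g], [D → . num g], [D → . L]
  [D → . X g g] has the dot before X: add [X → . g /], [X → . D]
  [D → . L] has the dot before L: add [L → . g]
No further items can be added.

I₀ = { [D → . L], [D → . X g g], [D → . num g], [D' → . D], [L → . g], [X → . D], [X → . g /] }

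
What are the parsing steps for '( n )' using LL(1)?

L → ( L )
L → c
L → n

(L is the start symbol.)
Stack is shown with the top on the left.

Stack    Input    Action
------------------------
L $      ( n ) $  output L → ( L )
( L ) $  ( n ) $  match '('
L ) $    n ) $    output L → n
n ) $    n ) $    match 'n'
) $      ) $      match ')'
$        $        accept

The string is accepted.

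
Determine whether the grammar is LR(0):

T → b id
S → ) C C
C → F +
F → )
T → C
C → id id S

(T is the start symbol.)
Yes, the grammar is LR(0)

Augment with T' → T and build the canonical LR(0) collection (I0 = CLOSURE({[T' → . T]}), then GOTO on every symbol after a dot until no new states appear). It has 14 states:
  I0: { [C → . F +], [C → . id id S], [F → . )], [T → . C], [T → . b id], [T' → . T] }  — shift
  I1: { [F → ) .] }  — reduce
  I2: { [T → C .] }  — reduce
  I3: { [C → F . +] }  — shift
  I4: { [T' → T .] }  — accept
  I5: { [T → b . id] }  — shift
  I6: { [C → id . id S] }  — shift
  I7: { [C → id id . S], [S → . ) C C] }  — shift
  I8: { [C → . F +], [C → . id id S], [F → . )], [S → ) . C C] }  — shift
  I9: { [C → id id S .] }  — reduce
  I10: { [C → . F +], [C → . id id S], [F → . )], [S → ) C . C] }  — shift
  I11: { [S → ) C C .] }  — reduce
  I12: { [T → b id .] }  — reduce
  I13: { [C → F + .] }  — reduce

Every state is either a pure shift/goto state or contains exactly one complete item and nothing to shift — no conflicts. The grammar is LR(0).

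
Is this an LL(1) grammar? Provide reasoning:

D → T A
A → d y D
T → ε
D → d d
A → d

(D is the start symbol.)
A grammar is LL(1) if for each non-terminal N with multiple productions, the predict sets of those productions are pairwise disjoint, where PREDICT(N → α) = (FIRST(α) \ {ε}) ∪ (FOLLOW(N) if α ⇒* ε).

Relevant sets:
  FIRST(T) = { ε }
  FIRST(A) = { 'd' }

For D:
  PREDICT(D → T A) = { 'd' }
  PREDICT(D → d d) = { 'd' }
For A:
  PREDICT(A → d y D) = { 'd' }
  PREDICT(A → d) = { 'd' }
T has a single production, so nothing to check there.

Conflict found: Predict set conflict for D: { 'd' }
The grammar is NOT LL(1).

Answer: No. Predict set conflict for D: { 'd' }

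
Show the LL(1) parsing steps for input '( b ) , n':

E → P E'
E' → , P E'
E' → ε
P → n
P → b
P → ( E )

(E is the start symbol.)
Stack is shown with the top on the left.

Stack        Input        Action
--------------------------------
E $          ( b ) , n $  output E → P E'
P E' $       ( b ) , n $  output P → ( E )
( E ) E' $   ( b ) , n $  match '('
E ) E' $     b ) , n $    output E → P E'
P E' ) E' $  b ) , n $    output P → b
b E' ) E' $  b ) , n $    match 'b'
E' ) E' $    ) , n $      output E' → ε
) E' $       ) , n $      match ')'
E' $         , n $        output E' → , P E'
, P E' $     , n $        match ','
P E' $       n $          output P → n
n E' $       n $          match 'n'
E' $         $            output E' → ε
$            $            accept

The string is accepted.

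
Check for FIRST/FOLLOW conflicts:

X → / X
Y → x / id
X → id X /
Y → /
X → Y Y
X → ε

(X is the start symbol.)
Yes. X → '/' X with FOLLOW(X) on { '/' }; X → Y Y with FOLLOW(X) on { '/' }

Nullable non-terminals: X.
FIRST sets used below: FIRST(Y) = { '/', 'x' }

X: nullable alternative(s) X → ε; FOLLOW(X) = { $, '/' }
  X → / X: FIRST \ {ε} = { '/' } — overlaps FOLLOW(X) on { '/' }: CONFLICT
  X → id X /: FIRST \ {ε} = { 'id' } — disjoint from FOLLOW(X)
  X → Y Y: FIRST \ {ε} = { '/', 'x' } — overlaps FOLLOW(X) on { '/' }: CONFLICT
  X → ε: FIRST \ {ε} = { } — this is the only nullable alternative, skip

Y has no nullable alternative, so no FIRST/FOLLOW check is needed there.

So the grammar has 2 FIRST/FOLLOW conflicts (marked CONFLICT above).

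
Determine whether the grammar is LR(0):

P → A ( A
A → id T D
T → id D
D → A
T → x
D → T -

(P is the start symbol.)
A grammar is LR(0) if no state in the canonical LR(0) collection has:
  - both a shift item (dot before a terminal) and a complete item (shift-reduce conflict), or
  - two or more complete items (reduce-reduce conflict; the accept item [P' → P .] counts as a complete item here).

Augment with P' → P and build the canonical LR(0) collection (I0 = CLOSURE({[P' → . P]}), then GOTO on every symbol after a dot until no new states appear). It has 16 states:
  I0: { [A → . id T D], [P → . A ( A], [P' → . P] }  — shift
  I1: { [P → A . ( A] }  — shift
  I2: { [P' → P .] }  — accept
  I3: { [A → id . T D], [T → . id D], [T → . x] }  — shift
  I4: { [A → . id T D], [A → id T . D], [D → . A], [D → . T -], [T → . id D], [T → . x] }  — shift
  I5: { [A → . id T D], [D → . A], [D → . T -], [T → . id D], [T → . x], [T → id . D] }  — shift
  I6: { [T → x .] }  — reduce
  I7: { [D → A .] }  — reduce
  I8: { [T → id D .] }  — reduce
  I9: { [D → T . -] }  — shift
  I10: { [A → . id T D], [A → id . T D], [D → . A], [D → . T -], [T → . id D], [T → . x], [T → id . D] }  — shift
  I11: { [A → . id T D], [A → id T . D], [D → . A], [D → . T -], [D → T . -], [T → . id D], [T → . x] }  — shift
  I12: { [D → T - .] }  — reduce
  I13: { [A → id T D .] }  — reduce
  I14: { [A → . id T D], [P → A ( . A] }  — shift
  I15: { [P → A ( A .] }  — reduce

Every state is either a pure shift/goto state or contains exactly one complete item and nothing to shift — no conflicts. The grammar is LR(0).

Answer: Yes, the grammar is LR(0)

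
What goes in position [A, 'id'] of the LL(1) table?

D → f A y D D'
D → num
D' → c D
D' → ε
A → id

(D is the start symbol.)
To find M[A, 'id'], we find productions for A where 'id' is in the predict set (PREDICT(N → α) = (FIRST(α) \ {ε}) ∪ (FOLLOW(N) if α ⇒* ε)).

A → id: PREDICT = { 'id' }
  'id' is in predict set, so this production goes in M[A, 'id']

M[A, 'id'] = A → id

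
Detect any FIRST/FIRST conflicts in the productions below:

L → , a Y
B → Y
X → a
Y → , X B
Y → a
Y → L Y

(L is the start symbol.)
A FIRST/FIRST conflict occurs when two productions N → α and N → β for the same non-terminal have FIRST(α) ∩ FIRST(β) ≠ ∅ (with ε ∈ FIRST of a nullable right-hand side, so two nullable alternatives also conflict).

FIRST sets of the non-terminals at (or reachable through a nullable prefix from) the front of some alternative:
  FIRST(L) = { ',' }

Productions for Y:
  Y → , X B: FIRST = { ',' }
  Y → a: FIRST = { 'a' }
  Y → L Y: FIRST = { ',' }
L, B, X have only one production, so no FIRST/FIRST conflict is possible there.

Conflict for Y: Y → , X B and Y → L Y
  Overlap: { ',' }

Answer: Yes. Y → ',' X B / Y → L Y on { ',' }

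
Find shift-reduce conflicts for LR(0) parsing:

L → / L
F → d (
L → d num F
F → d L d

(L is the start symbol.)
A shift-reduce conflict occurs when an LR(0) state has both:
  - a complete (reduce) item [A → α .] (dot at the end), and
  - a shift item [B → β . c γ] (dot before a terminal).

Augment with L' → L and build the canonical LR(0) collection (I0 = CLOSURE({[L' → . L]}), then GOTO on every symbol after a dot until no new states appear). It has 11 states:
  I0: { [L → . / L], [L → . d num F], [L' → . L] }  — shift
  I1: { [L → . / L], [L → . d num F], [L → / . L] }  — shift
  I2: { [L' → L .] }  — accept
  I3: { [L → d . num F] }  — shift
  I4: { [F → . d (], [F → . d L d], [L → d num . F] }  — shift
  I5: { [L → d num F .] }  — reduce
  I6: { [F → d . (], [F → d . L d], [L → . / L], [L → . d num F] }  — shift
  I7: { [F → d ( .] }  — reduce
  I8: { [F → d L . d] }  — shift
  I9: { [F → d L d .] }  — reduce
  I10: { [L → / L .] }  — reduce

No state contains both a complete item and a shift item.

Answer: No shift-reduce conflicts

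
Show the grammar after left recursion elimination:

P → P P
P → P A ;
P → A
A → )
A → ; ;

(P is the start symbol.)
P is directly left-recursive. The standard transformation for
  A → A α₁ | ... | A α_m | β₁ | ... | β_n
is
  A  → β₁ A' | ... | β_n A'
  A' → α₁ A' | ... | α_m A' | ε

P → A becomes P → A P'
P → P P becomes P' → P P'
P → P A ; becomes P' → A ; P'
Add P' → ε

Productions for other non-terminals are unchanged:
  A → )
  A → ; ;

Resulting grammar:
P → A P'
P' → P P'
P' → A ; P'
P' → ε
A → )
A → ; ;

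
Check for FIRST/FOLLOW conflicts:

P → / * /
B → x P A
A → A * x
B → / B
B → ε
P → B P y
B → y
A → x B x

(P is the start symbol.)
Yes. B → x P A with FOLLOW(B) on { 'x' }; B → '/' B with FOLLOW(B) on { '/' }; B → y with FOLLOW(B) on { 'y' }

A FIRST/FOLLOW conflict occurs when a non-terminal N has a nullable alternative N → β (β ⇒* ε) and another alternative N → α with FIRST(α) ∩ FOLLOW(N) ≠ ∅: on such a lookahead the parser cannot decide between expanding α and letting N vanish via β.

Nullable non-terminals: B.

B: nullable alternative(s) B → ε; FOLLOW(B) = { '/', 'x', 'y' }
  B → x P A: FIRST \ {ε} = { 'x' } — overlaps FOLLOW(B) on { 'x' }: CONFLICT
  B → / B: FIRST \ {ε} = { '/' } — overlaps FOLLOW(B) on { '/' }: CONFLICT
  B → ε: FIRST \ {ε} = { } — this is the only nullable alternative, skip
  B → y: FIRST \ {ε} = { 'y' } — overlaps FOLLOW(B) on { 'y' }: CONFLICT

A, P have no nullable alternative, so no FIRST/FOLLOW check is needed there.

So the grammar has 3 FIRST/FOLLOW conflicts (marked CONFLICT above).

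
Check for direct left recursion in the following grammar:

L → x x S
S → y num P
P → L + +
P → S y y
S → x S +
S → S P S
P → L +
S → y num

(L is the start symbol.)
Yes, S is left-recursive

L → x x S: starts with x
S → y num P: starts with y
P → L + +: starts with L
P → S y y: starts with S
S → x S +: starts with x
S → S P S: LEFT RECURSIVE (starts with S)
P → L +: starts with L
S → y num: starts with y

The grammar has direct left recursion on: S.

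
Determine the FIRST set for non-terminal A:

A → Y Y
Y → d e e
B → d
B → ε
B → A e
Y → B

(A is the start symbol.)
{ 'd', 'e', ε }

To compute FIRST(A), examine every production with A on the left-hand side, reading each right-hand side left to right until a non-nullable symbol is reached.

FIRST sets of the other non-terminals involved (by the same procedure, iterated to a fixed point):
  FIRST(Y) = { 'd', 'e', ε }

From A → Y Y:
  - Y is a non-terminal: add FIRST(Y) \ {ε} = { 'd', 'e' }
    Y is nullable, so continue to the next symbol
  - Y is a non-terminal: add FIRST(Y) \ {ε} = { 'd', 'e' }
    Y is nullable and nothing follows, so the whole right-hand side can vanish: ε ∈ FIRST(A)

Collecting: FIRST(A) = { 'd', 'e', ε }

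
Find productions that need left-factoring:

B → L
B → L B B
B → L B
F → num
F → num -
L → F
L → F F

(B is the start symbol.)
Left-factoring is needed when two productions for the same non-terminal
share a common prefix on the right-hand side.

Productions for B:
  B → L
  B → L B B
  B → L B
Productions for F:
  F → num
  F → num -
Productions for L:
  L → F
  L → F F

Found common prefix 'L' in productions for B
Found common prefix 'num' in productions for F
Found common prefix 'F' in productions for L

Answer: Yes, B has productions with common prefix 'L'; F has productions with common prefix 'num'; L has productions with common prefix 'F'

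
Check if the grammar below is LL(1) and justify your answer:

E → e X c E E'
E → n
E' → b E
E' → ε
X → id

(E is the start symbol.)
A grammar is LL(1) if for each non-terminal N with multiple productions, the predict sets of those productions are pairwise disjoint, where PREDICT(N → α) = (FIRST(α) \ {ε}) ∪ (FOLLOW(N) if α ⇒* ε).

Relevant sets:
  FOLLOW(E') = { $, 'b' }

For E:
  PREDICT(E → e X c E E') = { 'e' }
  PREDICT(E → n) = { 'n' }
For E':
  PREDICT(E' → b E) = { 'b' }
  PREDICT(E' → ε) = { $, 'b' }
X has a single production, so nothing to check there.

Conflict found: Predict set conflict for E': { 'b' }
The grammar is NOT LL(1).

Answer: No. Predict set conflict for E': { 'b' }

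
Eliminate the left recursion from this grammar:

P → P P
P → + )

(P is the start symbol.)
P is directly left-recursive. The standard transformation for
  A → A α₁ | ... | A α_m | β₁ | ... | β_n
is
  A  → β₁ A' | ... | β_n A'
  A' → α₁ A' | ... | α_m A' | ε

P → + ) becomes P → + ) P'
P → P P becomes P' → P P'
Add P' → ε

Resulting grammar:
P → + ) P'
P' → P P'
P' → ε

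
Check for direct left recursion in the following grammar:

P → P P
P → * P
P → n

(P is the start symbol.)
Direct left recursion occurs when N → N α for some non-terminal N (the right-hand side begins with the left-hand side itself).

P → P P: LEFT RECURSIVE (starts with P)
P → * P: starts with '*'
P → n: starts with n

The grammar has direct left recursion on: P.

Answer: Yes, P is left-recursive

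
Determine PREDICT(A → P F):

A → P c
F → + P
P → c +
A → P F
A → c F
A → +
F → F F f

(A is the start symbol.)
{ 'c' }

PREDICT(A → P F) = (FIRST(RHS) \ {ε}) ∪ (FOLLOW(A) if ε ∈ FIRST(RHS), i.e. RHS ⇒* ε)
FIRST(P) = { 'c' }
FIRST(P F) = { 'c' }
ε ∉ FIRST(P F), so FOLLOW(A) is not added.
PREDICT(A → P F) = { 'c' }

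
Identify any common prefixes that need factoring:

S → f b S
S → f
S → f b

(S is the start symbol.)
Left-factoring is needed when two productions for the same non-terminal
share a common prefix on the right-hand side.

Productions for S:
  S → f b S
  S → f
  S → f b

Found common prefix 'f' in productions for S

Answer: Yes, S has productions with common prefix 'f'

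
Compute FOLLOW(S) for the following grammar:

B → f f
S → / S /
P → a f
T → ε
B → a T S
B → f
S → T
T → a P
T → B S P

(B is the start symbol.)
{ $, '/', 'a', 'f' }

To compute FOLLOW(S), find every occurrence of S on a right-hand side N → α S β: add FIRST(β) \ {ε}, and if β is empty or nullable also add FOLLOW(N). Iterate to a fixed point.

In S → / S /: S is followed by '/', add FIRST('/') \ {ε} = { '/' }
In B → a T S: S is at the end, add FOLLOW(B)
In T → B S P: S is followed by P, add FIRST(P) \ {ε} = { 'a' }

The FOLLOW sets referred to above (computed the same way, to a fixed point):
  FOLLOW(B) = { $, '/', 'a', 'f' }

Taking the union: FOLLOW(S) = { $, '/', 'a', 'f' }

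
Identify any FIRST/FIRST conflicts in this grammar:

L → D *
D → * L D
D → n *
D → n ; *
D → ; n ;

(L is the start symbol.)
A FIRST/FIRST conflict occurs when two productions N → α and N → β for the same non-terminal have FIRST(α) ∩ FIRST(β) ≠ ∅ (with ε ∈ FIRST of a nullable right-hand side, so two nullable alternatives also conflict).

Productions for D:
  D → * L D: FIRST = { '*' }
  D → n *: FIRST = { 'n' }
  D → n ; *: FIRST = { 'n' }
  D → ; n ;: FIRST = { ';' }
L has only one production, so no FIRST/FIRST conflict is possible there.

Conflict for D: D → n * and D → n ; *
  Overlap: { 'n' }

Answer: Yes. D → n '*' / D → n ';' '*' on { 'n' }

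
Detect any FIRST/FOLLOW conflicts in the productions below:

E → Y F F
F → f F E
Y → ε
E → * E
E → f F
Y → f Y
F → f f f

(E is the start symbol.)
A FIRST/FOLLOW conflict occurs when a non-terminal N has a nullable alternative N → β (β ⇒* ε) and another alternative N → α with FIRST(α) ∩ FOLLOW(N) ≠ ∅: on such a lookahead the parser cannot decide between expanding α and letting N vanish via β.

Nullable non-terminals: Y.

Y: nullable alternative(s) Y → ε; FOLLOW(Y) = { 'f' }
  Y → ε: FIRST \ {ε} = { } — this is the only nullable alternative, skip
  Y → f Y: FIRST \ {ε} = { 'f' } — overlaps FOLLOW(Y) on { 'f' }: CONFLICT

E, F have no nullable alternative, so no FIRST/FOLLOW check is needed there.

So the grammar has 1 FIRST/FOLLOW conflict (marked CONFLICT above).

Answer: Yes. Y → f Y with FOLLOW(Y) on { 'f' }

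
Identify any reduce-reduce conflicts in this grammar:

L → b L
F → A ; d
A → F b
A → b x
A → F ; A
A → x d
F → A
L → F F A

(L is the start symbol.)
A reduce-reduce conflict occurs when an LR(0) state has two complete items [A → α .] and [B → β .] — both call for a reduction, and with no lookahead the parser cannot choose between them.

Augment with L' → L and build the canonical LR(0) collection (I0 = CLOSURE({[L' → . L]}), then GOTO on every symbol after a dot until no new states appear). It has 20 states:
  I0: { [A → . F ; A], [A → . F b], [A → . b x], [A → . x d], [F → . A ; d], [F → . A], [L → . F F A], [L → . b L], [L' → . L] }  — shift
  I1: { [F → A . ; d], [F → A .] }  — shift, reduce
  I2: { [A → . F ; A], [A → . F b], [A → . b x], [A → . x d], [A → F . ; A], [A → F . b], [F → . A ; d], [F → . A], [L → F . F A] }  — shift
  I3: { [L' → L .] }  — accept
  I4: { [A → . F ; A], [A → . F b], [A → . b x], [A → . x d], [A → b . x], [F → . A ; d], [F → . A], [L → . F F A], [L → . b L], [L → b . L] }  — shift
  I5: { [A → x . d] }  — shift
  I6: { [A → x d .] }  — reduce
  I7: { [L → b L .] }  — reduce
  I8: { [A → b x .], [A → x . d] }  — shift, reduce
  I9: { [A → . F ; A], [A → . F b], [A → . b x], [A → . x d], [A → F ; . A], [F → . A ; d], [F → . A] }  — shift
  I10: { [A → . F ; A], [A → . F b], [A → . b x], [A → . x d], [A → F . ; A], [A → F . b], [F → . A ; d], [F → . A], [L → F F . A] }  — shift
  I11: { [A → F b .], [A → b . x] }  — shift, reduce
  I12: { [A → b x .] }  — reduce
  I13: { [F → A . ; d], [F → A .], [L → F F A .] }  — shift, 2 reduces
  I14: { [A → F . ; A], [A → F . b] }  — shift
  I15: { [A → F b .] }  — reduce
  I16: { [F → A ; . d] }  — shift
  I17: { [F → A ; d .] }  — reduce
  I18: { [A → F ; A .], [F → A . ; d], [F → A .] }  — shift, 2 reduces
  I19: { [A → b . x] }  — shift

I13 contains complete items [F → A .], [L → F F A .] — reduce-reduce conflict.
I18 contains complete items [A → F ; A .], [F → A .] — reduce-reduce conflict.

Answer: Yes — I13: [F → A .] vs [L → F F A .]; I18: [A → F ; A .] vs [F → A .]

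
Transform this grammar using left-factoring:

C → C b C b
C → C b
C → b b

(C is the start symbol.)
C → C b C'
C' → C b
C' → ε
C → b b

Left-factoring transforms A → αβ₁ | αβ₂ into A → αA' and A' → β₁ | β₂
(α is the longest common prefix among the alternatives). Repeat until
no nonterminal has two alternatives with a common prefix.

Round 1: C has alternatives sharing prefix 'C b'. Introduce C': C → C b C'
  Add: C' → C b
  Add: C' → ε

No remaining common prefixes — done.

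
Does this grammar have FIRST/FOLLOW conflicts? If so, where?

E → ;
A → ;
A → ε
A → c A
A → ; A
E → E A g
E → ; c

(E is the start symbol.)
No FIRST/FOLLOW conflicts.

Nullable non-terminals: A.

A: nullable alternative(s) A → ε; FOLLOW(A) = { 'g' }
  A → ;: FIRST \ {ε} = { ';' } — disjoint from FOLLOW(A)
  A → ε: FIRST \ {ε} = { } — this is the only nullable alternative, skip
  A → c A: FIRST \ {ε} = { 'c' } — disjoint from FOLLOW(A)
  A → ; A: FIRST \ {ε} = { ';' } — disjoint from FOLLOW(A)

E has no nullable alternative, so no FIRST/FOLLOW check is needed there.

No FIRST/FOLLOW conflicts found.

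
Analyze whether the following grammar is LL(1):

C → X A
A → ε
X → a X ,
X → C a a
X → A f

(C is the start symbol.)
No. Predict set conflict for X: { 'a' }

A grammar is LL(1) if for each non-terminal N with multiple productions, the predict sets of those productions are pairwise disjoint, where PREDICT(N → α) = (FIRST(α) \ {ε}) ∪ (FOLLOW(N) if α ⇒* ε).

Relevant sets:
  FIRST(C) = { 'a', 'f' }
  FIRST(A) = { ε }

For X:
  PREDICT(X → a X ',') = { 'a' }
  PREDICT(X → C a a) = { 'a', 'f' }
  PREDICT(X → A f) = { 'f' }
C, A have a single production, so nothing to check there.

Conflict found: Predict set conflict for X: { 'a' }
The grammar is NOT LL(1).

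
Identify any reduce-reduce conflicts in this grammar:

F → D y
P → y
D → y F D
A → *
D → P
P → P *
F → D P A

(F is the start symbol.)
A reduce-reduce conflict occurs when an LR(0) state has two complete items [A → α .] and [B → β .] — both call for a reduction, and with no lookahead the parser cannot choose between them.

Augment with F' → F and build the canonical LR(0) collection (I0 = CLOSURE({[F' → . F]}), then GOTO on every symbol after a dot until no new states appear). It has 12 states:
  I0: { [D → . P], [D → . y F D], [F → . D P A], [F → . D y], [F' → . F], [P → . P *], [P → . y] }  — shift
  I1: { [F → D . P A], [F → D . y], [P → . P *], [P → . y] }  — shift
  I2: { [F' → F .] }  — accept
  I3: { [D → P .], [P → P . *] }  — shift, reduce
  I4: { [D → . P], [D → . y F D], [D → y . F D], [F → . D P A], [F → . D y], [P → . P *], [P → . y], [P → y .] }  — shift, reduce
  I5: { [D → . P], [D → . y F D], [D → y F . D], [P → . P *], [P → . y] }  — shift
  I6: { [D → y F D .] }  — reduce
  I7: { [P → P * .] }  — reduce
  I8: { [A → . *], [F → D P . A], [P → P . *] }  — shift
  I9: { [F → D y .], [P → y .] }  — 2 reduces
  I10: { [A → * .], [P → P * .] }  — 2 reduces
  I11: { [F → D P A .] }  — reduce

I9 contains complete items [F → D y .], [P → y .] — reduce-reduce conflict.
I10 contains complete items [A → * .], [P → P * .] — reduce-reduce conflict.

Answer: Yes — I9: [F → D y .] vs [P → y .]; I10: [A → * .] vs [P → P * .]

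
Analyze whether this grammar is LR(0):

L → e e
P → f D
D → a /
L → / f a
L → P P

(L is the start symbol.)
Yes, the grammar is LR(0)

Augment with L' → L and build the canonical LR(0) collection (I0 = CLOSURE({[L' → . L]}), then GOTO on every symbol after a dot until no new states appear). It has 13 states:
  I0: { [L → . / f a], [L → . P P], [L → . e e], [L' → . L], [P → . f D] }  — shift
  I1: { [L → / . f a] }  — shift
  I2: { [L' → L .] }  — accept
  I3: { [L → P . P], [P → . f D] }  — shift
  I4: { [L → e . e] }  — shift
  I5: { [D → . a /], [P → f . D] }  — shift
  I6: { [P → f D .] }  — reduce
  I7: { [D → a . /] }  — shift
  I8: { [D → a / .] }  — reduce
  I9: { [L → e e .] }  — reduce
  I10: { [L → P P .] }  — reduce
  I11: { [L → / f . a] }  — shift
  I12: { [L → / f a .] }  — reduce

Every state is either a pure shift/goto state or contains exactly one complete item and nothing to shift — no conflicts. The grammar is LR(0).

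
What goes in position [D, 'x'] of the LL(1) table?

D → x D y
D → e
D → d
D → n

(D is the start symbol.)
D → x D y

To find M[D, 'x'], we find productions for D where 'x' is in the predict set (PREDICT(N → α) = (FIRST(α) \ {ε}) ∪ (FOLLOW(N) if α ⇒* ε)).

D → x D y: PREDICT = { 'x' }
  'x' is in predict set, so this production goes in M[D, 'x']
D → e: PREDICT = { 'e' }
D → d: PREDICT = { 'd' }
D → n: PREDICT = { 'n' }

M[D, 'x'] = D → x D y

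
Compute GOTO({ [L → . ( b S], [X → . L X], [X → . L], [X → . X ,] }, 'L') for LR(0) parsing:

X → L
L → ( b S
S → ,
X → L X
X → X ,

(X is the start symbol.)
{ [L → . ( b S], [X → . L X], [X → . L], [X → . X ,], [X → L . X], [X → L .] }

GOTO(I, 'L') = CLOSURE({ [A → αX.β] : [A → α.Xβ] ∈ I, X = 'L' })

Items with dot before 'L', with the dot advanced:
  [X → . L] → [X → L .]
  [X → . L X] → [X → L . X]
Closure of the advanced items:
  [X → L . X] has the dot before X: add [X → . L], [X → . L X], [X → . X ,]
  [X → . L] has the dot before L: add [L → . ( b S]

GOTO = { [L → . ( b S], [X → . L X], [X → . L], [X → . X ,], [X → L . X], [X → L .] }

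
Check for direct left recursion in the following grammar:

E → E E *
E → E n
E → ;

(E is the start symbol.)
Direct left recursion occurs when N → N α for some non-terminal N (the right-hand side begins with the left-hand side itself).

E → E E *: LEFT RECURSIVE (starts with E)
E → E n: LEFT RECURSIVE (starts with E)
E → ;: starts with ';'

The grammar has direct left recursion on: E.

Answer: Yes, E is left-recursive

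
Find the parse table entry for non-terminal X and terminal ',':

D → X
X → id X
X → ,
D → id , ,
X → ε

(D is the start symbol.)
To find M[X, ','], we find productions for X where ',' is in the predict set (PREDICT(N → α) = (FIRST(α) \ {ε}) ∪ (FOLLOW(N) if α ⇒* ε)).

Relevant sets:
  FOLLOW(X) = { $ }

X → id X: PREDICT = { 'id' }
X → ,: PREDICT = { ',' }
  ',' is in predict set, so this production goes in M[X, ',']
X → ε: PREDICT = { $ }

M[X, ','] = X → ,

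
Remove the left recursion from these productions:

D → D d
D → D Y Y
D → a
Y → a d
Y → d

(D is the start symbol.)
D → a D'
D' → d D'
D' → Y Y D'
D' → ε
Y → a d
Y → d

D is directly left-recursive. The standard transformation for
  A → A α₁ | ... | A α_m | β₁ | ... | β_n
is
  A  → β₁ A' | ... | β_n A'
  A' → α₁ A' | ... | α_m A' | ε

D → a becomes D → a D'
D → D d becomes D' → d D'
D → D Y Y becomes D' → Y Y D'
Add D' → ε

Productions for other non-terminals are unchanged:
  Y → a d
  Y → d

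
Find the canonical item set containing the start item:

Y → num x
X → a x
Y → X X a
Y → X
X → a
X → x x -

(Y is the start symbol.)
{ [X → . a x], [X → . a], [X → . x x -], [Y → . X X a], [Y → . X], [Y → . num x], [Y' → . Y] }

First, augment the grammar with Y' → Y
I₀ = CLOSURE({ [Y' → . Y] }):
  [Y' → . Y] has the dot before Y: add [Y → . num x], [Y → . X X a], [Y → . X]
  [Y → . X X a] has the dot before X: add [X → . a x], [X → . a], [X → . x x -]
No further items can be added.

I₀ = { [X → . a x], [X → . a], [X → . x x -], [Y → . X X a], [Y → . X], [Y → . num x], [Y' → . Y] }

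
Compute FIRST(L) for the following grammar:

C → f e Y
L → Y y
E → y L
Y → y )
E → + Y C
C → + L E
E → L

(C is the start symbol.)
To compute FIRST(L), examine every production with L on the left-hand side, reading each right-hand side left to right until a non-nullable symbol is reached.

FIRST sets of the other non-terminals involved (by the same procedure, iterated to a fixed point):
  FIRST(Y) = { 'y' }

From L → Y y:
  - Y is a non-terminal: add FIRST(Y) \ {ε} = { 'y' }
    Y is not nullable, so stop

Collecting: FIRST(L) = { 'y' }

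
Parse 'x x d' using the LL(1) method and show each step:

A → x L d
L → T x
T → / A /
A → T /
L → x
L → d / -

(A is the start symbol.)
LL(1) parsing maintains a stack (initially the start symbol over $) and the input. At each step: if the stack top is a terminal, match it against the current input token; if it is a non-terminal N, replace it with the RHS of M[N, lookahead] (the unique production whose predict set contains the lookahead).

Stack is shown with the top on the left.

Stack    Input    Action
------------------------
A $      x x d $  output A → x L d
x L d $  x x d $  match 'x'
L d $    x d $    output L → x
x d $    x d $    match 'x'
d $      d $      match 'd'
$        $        accept

The string is accepted.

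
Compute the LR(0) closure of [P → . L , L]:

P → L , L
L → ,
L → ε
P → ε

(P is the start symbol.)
{ [L → . ,], [L → .], [P → . L , L] }

To compute CLOSURE, for each item [A → α.Bβ] where B is a non-terminal, add [B → .γ] for all productions B → γ; repeat for the newly added items until nothing changes.

Start with: [P → . L , L]
  [P → . L , L] has the dot before L: add [L → . ,], [L → .]
No further items can be added.

CLOSURE = { [L → . ,], [L → .], [P → . L , L] }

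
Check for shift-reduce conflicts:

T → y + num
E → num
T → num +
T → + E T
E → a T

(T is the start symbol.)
No shift-reduce conflicts

A shift-reduce conflict occurs when an LR(0) state has both:
  - a complete (reduce) item [A → α .] (dot at the end), and
  - a shift item [B → β . c γ] (dot before a terminal).

Augment with T' → T and build the canonical LR(0) collection (I0 = CLOSURE({[T' → . T]}), then GOTO on every symbol after a dot until no new states appear). It has 13 states:
  I0: { [T → . + E T], [T → . num +], [T → . y + num], [T' → . T] }  — shift
  I1: { [E → . a T], [E → . num], [T → + . E T] }  — shift
  I2: { [T' → T .] }  — accept
  I3: { [T → num . +] }  — shift
  I4: { [T → y . + num] }  — shift
  I5: { [T → y + . num] }  — shift
  I6: { [T → y + num .] }  — reduce
  I7: { [T → num + .] }  — reduce
  I8: { [T → + E . T], [T → . + E T], [T → . num +], [T → . y + num] }  — shift
  I9: { [E → a . T], [T → . + E T], [T → . num +], [T → . y + num] }  — shift
  I10: { [E → num .] }  — reduce
  I11: { [E → a T .] }  — reduce
  I12: { [T → + E T .] }  — reduce

No state contains both a complete item and a shift item.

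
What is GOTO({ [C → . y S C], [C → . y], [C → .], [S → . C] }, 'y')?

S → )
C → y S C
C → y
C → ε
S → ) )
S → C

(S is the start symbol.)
GOTO(I, 'y') = CLOSURE({ [A → αX.β] : [A → α.Xβ] ∈ I, X = 'y' })

Items with dot before 'y', with the dot advanced:
  [C → . y] → [C → y .]
  [C → . y S C] → [C → y . S C]
Closure of the advanced items:
  [C → y . S C] has the dot before S: add [S → . )], [S → . ) )], [S → . C]
  [S → . C] has the dot before C: add [C → . y S C], [C → . y], [C → .]

GOTO = { [C → . y S C], [C → . y], [C → .], [C → y . S C], [C → y .], [S → . ) )], [S → . )], [S → . C] }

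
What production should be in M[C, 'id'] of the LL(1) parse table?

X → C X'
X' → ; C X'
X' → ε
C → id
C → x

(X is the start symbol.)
C → id

To find M[C, 'id'], we find productions for C where 'id' is in the predict set (PREDICT(N → α) = (FIRST(α) \ {ε}) ∪ (FOLLOW(N) if α ⇒* ε)).

C → id: PREDICT = { 'id' }
  'id' is in predict set, so this production goes in M[C, 'id']
C → x: PREDICT = { 'x' }

M[C, 'id'] = C → id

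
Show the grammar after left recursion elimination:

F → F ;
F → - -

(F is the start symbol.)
F → - - F'
F' → ; F'
F' → ε

F is directly left-recursive. The standard transformation for
  A → A α₁ | ... | A α_m | β₁ | ... | β_n
is
  A  → β₁ A' | ... | β_n A'
  A' → α₁ A' | ... | α_m A' | ε

F → - - becomes F → - - F'
F → F ; becomes F' → ; F'
Add F' → ε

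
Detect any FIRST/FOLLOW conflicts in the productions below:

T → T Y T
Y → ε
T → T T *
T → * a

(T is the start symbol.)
Nullable non-terminals: Y.
Y has a nullable alternative but only one production, so nothing to check.

T has no nullable alternative, so no FIRST/FOLLOW check is needed there.

No FIRST/FOLLOW conflicts found.

Answer: No FIRST/FOLLOW conflicts.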